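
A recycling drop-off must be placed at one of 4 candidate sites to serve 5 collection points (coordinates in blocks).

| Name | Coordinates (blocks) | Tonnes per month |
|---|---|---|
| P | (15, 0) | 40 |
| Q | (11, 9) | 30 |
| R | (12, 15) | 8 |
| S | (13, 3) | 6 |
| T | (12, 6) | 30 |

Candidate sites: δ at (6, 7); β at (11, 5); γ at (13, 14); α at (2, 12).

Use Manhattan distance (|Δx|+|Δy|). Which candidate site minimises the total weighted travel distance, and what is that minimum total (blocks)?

Total weighted distance at each candidate:
  δ (6, 7): total = 1238
  β (11, 5): total = 652
  γ (13, 14): total = 1202
  α (2, 12): total = 2064
Minimum is at β with total 652 blocks.

β, total 652 blocks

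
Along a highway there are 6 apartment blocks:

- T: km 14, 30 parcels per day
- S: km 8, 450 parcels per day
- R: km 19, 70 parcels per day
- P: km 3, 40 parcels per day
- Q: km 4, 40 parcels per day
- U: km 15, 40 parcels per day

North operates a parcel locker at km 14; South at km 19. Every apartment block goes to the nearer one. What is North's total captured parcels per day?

The indifferent point is the midpoint (14+19)/2 = 16.5; apartment blocks left of it (closer to North at 14) go to North, those right go to South.
  P at 3 (w=40) → North
  Q at 4 (w=40) → North
  S at 8 (w=450) → North
  T at 14 (w=30) → North
  U at 15 (w=40) → North
  R at 19 (w=70) → South
North captures 600; South captures 70.

600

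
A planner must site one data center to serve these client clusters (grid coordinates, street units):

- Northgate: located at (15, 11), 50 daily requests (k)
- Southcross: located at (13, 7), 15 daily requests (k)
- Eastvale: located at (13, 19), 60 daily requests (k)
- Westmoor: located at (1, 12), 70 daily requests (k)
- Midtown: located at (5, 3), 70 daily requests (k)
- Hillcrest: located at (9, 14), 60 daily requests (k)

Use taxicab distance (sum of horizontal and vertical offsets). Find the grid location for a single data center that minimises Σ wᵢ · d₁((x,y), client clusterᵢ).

(9, 12)

Manhattan distance separates: Σwᵢ(|x−xᵢ|+|y−yᵢ|) = Σwᵢ|x−xᵢ| + Σwᵢ|y−yᵢ|, so x and y are optimised independently as 1-D weighted medians.
Total weight W = 325; half = 162.5.
x-coordinate, sorted with cumulative weight:
  x=1 (Westmoor, w=70) cum 70
  x=5 (Midtown, w=70) cum 140
  x=9 (Hillcrest, w=60) cum 200  ← median
  x=13 (Southcross, w=15) cum 215
  x=13 (Eastvale, w=60) cum 275
  x=15 (Northgate, w=50) cum 325
⇒ x* = 9
y-coordinate, sorted with cumulative weight:
  y=3 (Midtown, w=70) cum 70
  y=7 (Southcross, w=15) cum 85
  y=11 (Northgate, w=50) cum 135
  y=12 (Westmoor, w=70) cum 205  ← median
  y=14 (Hillcrest, w=60) cum 265
  y=19 (Eastvale, w=60) cum 325
⇒ y* = 12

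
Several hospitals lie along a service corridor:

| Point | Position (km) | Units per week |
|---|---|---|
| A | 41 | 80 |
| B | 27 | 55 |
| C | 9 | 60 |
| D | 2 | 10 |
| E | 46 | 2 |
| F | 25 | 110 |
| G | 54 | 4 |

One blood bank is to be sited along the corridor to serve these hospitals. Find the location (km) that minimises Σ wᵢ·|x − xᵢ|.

For a sum of weighted absolute distances on a line, the optimum is the weighted median (not the mean). Total weight W = 321; half-weight = 160.5.
Sort by position and accumulate weight:
  km 2 (D, w=10) → cum 10
  km 9 (C, w=60) → cum 70
  km 25 (F, w=110) → cum 180  ≥ 160.5 → median here
  km 27 (B, w=55) → cum 235
  km 41 (A, w=80) → cum 315
  km 46 (E, w=2) → cum 317
  km 54 (G, w=4) → cum 321
Optimal location: km 25.

x = 25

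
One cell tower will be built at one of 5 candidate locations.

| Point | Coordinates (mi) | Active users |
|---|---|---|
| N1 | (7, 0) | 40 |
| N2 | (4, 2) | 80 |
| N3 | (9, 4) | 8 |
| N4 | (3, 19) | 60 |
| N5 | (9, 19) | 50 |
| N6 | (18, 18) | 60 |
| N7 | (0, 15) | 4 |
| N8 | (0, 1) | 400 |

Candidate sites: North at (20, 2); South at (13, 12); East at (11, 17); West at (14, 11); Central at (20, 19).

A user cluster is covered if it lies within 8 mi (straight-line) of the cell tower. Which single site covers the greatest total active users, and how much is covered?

East, covering 110

Coverage radius r = 8 mi; a point is covered iff (Δx)²+(Δy)² ≤ 8² = 64.
  North (20, 2): covers {none} → 0
  South (13, 12): covers {N6} → 60
  East (11, 17): covers {N5, N6} → 110
  West (14, 11): covers {none} → 0
  Central (20, 19): covers {N6} → 60
Maximum coverage at East: 110 active users.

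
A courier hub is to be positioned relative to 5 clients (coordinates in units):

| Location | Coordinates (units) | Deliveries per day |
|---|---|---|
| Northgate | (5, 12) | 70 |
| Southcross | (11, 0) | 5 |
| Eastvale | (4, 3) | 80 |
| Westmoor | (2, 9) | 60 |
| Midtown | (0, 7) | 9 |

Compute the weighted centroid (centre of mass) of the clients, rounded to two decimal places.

The minimiser of Σwᵢ‖p−pᵢ‖² is the weighted centroid p* = (Σwᵢpᵢ)/(Σwᵢ).
Σwᵢ = 224.
Σwᵢxᵢ = 70·5 + 5·11 + 80·4 + 60·2 + 9·0 = 845.
Σwᵢyᵢ = 70·12 + 5·0 + 80·3 + 60·9 + 9·7 = 1683.
x* = 845/224 = 3.77, y* = 1683/224 = 7.51.

(3.77, 7.51)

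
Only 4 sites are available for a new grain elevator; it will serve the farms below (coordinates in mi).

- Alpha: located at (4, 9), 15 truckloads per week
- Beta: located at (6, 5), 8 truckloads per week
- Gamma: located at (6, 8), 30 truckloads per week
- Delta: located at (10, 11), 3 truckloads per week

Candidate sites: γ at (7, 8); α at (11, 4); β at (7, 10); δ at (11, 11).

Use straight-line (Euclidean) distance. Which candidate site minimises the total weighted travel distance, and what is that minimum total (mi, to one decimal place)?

Total weighted distance at each candidate:
  γ (7, 8): total = 115.5
  α (11, 4): total = 383.1
  β (7, 10): total = 164.8
  δ (11, 11): total = 349.6
Minimum is at γ with total 115.5 mi.

γ, total 115.5 mi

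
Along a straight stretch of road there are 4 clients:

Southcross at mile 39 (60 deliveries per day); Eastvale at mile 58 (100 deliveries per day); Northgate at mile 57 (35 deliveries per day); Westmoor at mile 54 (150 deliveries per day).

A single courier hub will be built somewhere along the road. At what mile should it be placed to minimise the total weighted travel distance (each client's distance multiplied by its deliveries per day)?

x = 54

For a sum of weighted absolute distances on a line, the optimum is the weighted median (not the mean). Total weight W = 345; half-weight = 172.5.
Sort by position and accumulate weight:
  mile 39 (Southcross, w=60) → cum 60
  mile 54 (Westmoor, w=150) → cum 210  ≥ 172.5 → median here
  mile 57 (Northgate, w=35) → cum 245
  mile 58 (Eastvale, w=100) → cum 345
Optimal location: mile 54.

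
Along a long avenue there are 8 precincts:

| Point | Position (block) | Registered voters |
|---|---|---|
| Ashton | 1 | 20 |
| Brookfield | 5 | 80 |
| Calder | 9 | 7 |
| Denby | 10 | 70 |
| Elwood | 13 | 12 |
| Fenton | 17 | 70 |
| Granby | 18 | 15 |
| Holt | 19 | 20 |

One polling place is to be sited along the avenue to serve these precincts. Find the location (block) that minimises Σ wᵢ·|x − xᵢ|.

x = 10

For a sum of weighted absolute distances on a line, the optimum is the weighted median (not the mean). Total weight W = 294; half-weight = 147.
Sort by position and accumulate weight:
  block 1 (Ashton, w=20) → cum 20
  block 5 (Brookfield, w=80) → cum 100
  block 9 (Calder, w=7) → cum 107
  block 10 (Denby, w=70) → cum 177  ≥ 147 → median here
  block 13 (Elwood, w=12) → cum 189
  block 17 (Fenton, w=70) → cum 259
  block 18 (Granby, w=15) → cum 274
  block 19 (Holt, w=20) → cum 294
Optimal location: block 10.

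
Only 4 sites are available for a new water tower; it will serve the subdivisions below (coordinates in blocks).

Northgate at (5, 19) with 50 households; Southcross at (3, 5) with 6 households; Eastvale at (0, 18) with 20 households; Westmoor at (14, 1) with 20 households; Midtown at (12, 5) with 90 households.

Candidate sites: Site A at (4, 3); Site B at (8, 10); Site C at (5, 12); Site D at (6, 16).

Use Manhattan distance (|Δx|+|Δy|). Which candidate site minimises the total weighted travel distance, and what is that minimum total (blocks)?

Site B, total 2090 blocks

Total weighted distance at each candidate:
  Site A (4, 3): total = 2388
  Site B (8, 10): total = 2090
  Site C (5, 12): total = 2284
  Site D (6, 16): total = 2434
Minimum is at Site B with total 2090 blocks.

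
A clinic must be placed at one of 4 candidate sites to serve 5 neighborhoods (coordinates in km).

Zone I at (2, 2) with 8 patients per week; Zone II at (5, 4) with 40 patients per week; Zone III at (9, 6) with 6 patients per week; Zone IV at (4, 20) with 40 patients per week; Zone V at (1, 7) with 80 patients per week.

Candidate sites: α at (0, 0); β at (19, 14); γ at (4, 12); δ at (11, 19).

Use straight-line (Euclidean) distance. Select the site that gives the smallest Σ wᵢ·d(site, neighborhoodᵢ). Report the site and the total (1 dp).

Total weighted distance at each candidate:
  α (0, 0): total = 1725.2
  β (19, 14): total = 3122.8
  γ (4, 12): total = 1237.4
  δ (11, 19): total = 2411.5
Minimum is at γ with total 1237.4 km.

γ, total 1237.4 km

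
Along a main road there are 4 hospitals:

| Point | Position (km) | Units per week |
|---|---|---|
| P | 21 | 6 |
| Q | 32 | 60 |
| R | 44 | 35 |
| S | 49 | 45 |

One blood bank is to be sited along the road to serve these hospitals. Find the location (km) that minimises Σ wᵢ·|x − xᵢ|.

For a sum of weighted absolute distances on a line, the optimum is the weighted median (not the mean). Total weight W = 146; half-weight = 73.
Sort by position and accumulate weight:
  km 21 (P, w=6) → cum 6
  km 32 (Q, w=60) → cum 66
  km 44 (R, w=35) → cum 101  ≥ 73 → median here
  km 49 (S, w=45) → cum 146
Optimal location: km 44.

x = 44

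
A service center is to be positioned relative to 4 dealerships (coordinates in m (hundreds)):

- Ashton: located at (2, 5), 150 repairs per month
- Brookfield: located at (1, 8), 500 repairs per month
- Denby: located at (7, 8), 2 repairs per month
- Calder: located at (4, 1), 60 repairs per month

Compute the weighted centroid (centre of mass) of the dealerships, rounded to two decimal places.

(1.48, 6.78)

The minimiser of Σwᵢ‖p−pᵢ‖² is the weighted centroid p* = (Σwᵢpᵢ)/(Σwᵢ).
Σwᵢ = 712.
Σwᵢxᵢ = 150·2 + 500·1 + 2·7 + 60·4 = 1054.
Σwᵢyᵢ = 150·5 + 500·8 + 2·8 + 60·1 = 4826.
x* = 1054/712 = 1.48, y* = 4826/712 = 6.78.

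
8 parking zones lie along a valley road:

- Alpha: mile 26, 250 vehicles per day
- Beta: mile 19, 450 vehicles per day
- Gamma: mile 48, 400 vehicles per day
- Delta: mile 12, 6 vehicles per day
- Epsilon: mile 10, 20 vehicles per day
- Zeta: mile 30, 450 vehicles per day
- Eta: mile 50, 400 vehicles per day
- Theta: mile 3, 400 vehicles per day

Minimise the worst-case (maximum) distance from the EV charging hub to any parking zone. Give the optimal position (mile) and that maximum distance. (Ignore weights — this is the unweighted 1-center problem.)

The 1-center on a line is the midpoint of the two extreme points: leftmost at 3, rightmost at 50.
Optimal location = (3 + 50)/2 = 26.5; maximum distance = (50 − 3)/2 = 23.5.

location 26.5, max distance 23.5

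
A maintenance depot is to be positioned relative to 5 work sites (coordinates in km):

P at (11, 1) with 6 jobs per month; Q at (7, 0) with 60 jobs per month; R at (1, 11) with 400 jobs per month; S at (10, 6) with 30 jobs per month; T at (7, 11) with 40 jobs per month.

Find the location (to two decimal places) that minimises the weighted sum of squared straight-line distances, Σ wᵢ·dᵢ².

(2.74, 9.38)

The minimiser of Σwᵢ‖p−pᵢ‖² is the weighted centroid p* = (Σwᵢpᵢ)/(Σwᵢ).
Σwᵢ = 536.
Σwᵢxᵢ = 6·11 + 60·7 + 400·1 + 30·10 + 40·7 = 1466.
Σwᵢyᵢ = 6·1 + 60·0 + 400·11 + 30·6 + 40·11 = 5026.
x* = 1466/536 = 2.74, y* = 5026/536 = 9.38.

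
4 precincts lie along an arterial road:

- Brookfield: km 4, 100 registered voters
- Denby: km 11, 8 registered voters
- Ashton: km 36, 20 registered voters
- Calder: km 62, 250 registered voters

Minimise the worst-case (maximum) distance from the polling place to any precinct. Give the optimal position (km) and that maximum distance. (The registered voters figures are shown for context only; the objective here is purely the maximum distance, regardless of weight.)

The 1-center on a line is the midpoint of the two extreme points: leftmost at 4, rightmost at 62.
Optimal location = (4 + 62)/2 = 33; maximum distance = (62 − 4)/2 = 29.

location 33, max distance 29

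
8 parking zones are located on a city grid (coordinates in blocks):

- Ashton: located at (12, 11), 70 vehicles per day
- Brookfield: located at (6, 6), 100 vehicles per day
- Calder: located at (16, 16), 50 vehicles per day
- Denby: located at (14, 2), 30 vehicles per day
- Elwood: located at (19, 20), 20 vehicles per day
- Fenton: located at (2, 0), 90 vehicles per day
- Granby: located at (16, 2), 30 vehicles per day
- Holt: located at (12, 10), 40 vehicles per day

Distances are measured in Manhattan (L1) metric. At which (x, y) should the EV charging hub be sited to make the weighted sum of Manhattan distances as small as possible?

(12, 6)

Manhattan distance separates: Σwᵢ(|x−xᵢ|+|y−yᵢ|) = Σwᵢ|x−xᵢ| + Σwᵢ|y−yᵢ|, so x and y are optimised independently as 1-D weighted medians.
Total weight W = 430; half = 215.
x-coordinate, sorted with cumulative weight:
  x=2 (Fenton, w=90) cum 90
  x=6 (Brookfield, w=100) cum 190
  x=12 (Ashton, w=70) cum 260  ← median
  x=12 (Holt, w=40) cum 300
  x=14 (Denby, w=30) cum 330
  x=16 (Calder, w=50) cum 380
  x=16 (Granby, w=30) cum 410
  x=19 (Elwood, w=20) cum 430
⇒ x* = 12
y-coordinate, sorted with cumulative weight:
  y=0 (Fenton, w=90) cum 90
  y=2 (Denby, w=30) cum 120
  y=2 (Granby, w=30) cum 150
  y=6 (Brookfield, w=100) cum 250  ← median
  y=10 (Holt, w=40) cum 290
  y=11 (Ashton, w=70) cum 360
  y=16 (Calder, w=50) cum 410
  y=20 (Elwood, w=20) cum 430
⇒ y* = 6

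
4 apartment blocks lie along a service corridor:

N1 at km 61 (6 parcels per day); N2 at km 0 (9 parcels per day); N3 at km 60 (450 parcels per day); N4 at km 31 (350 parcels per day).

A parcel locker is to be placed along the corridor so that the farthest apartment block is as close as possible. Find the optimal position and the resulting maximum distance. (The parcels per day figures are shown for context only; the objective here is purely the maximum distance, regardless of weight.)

location 30.5, max distance 30.5

The 1-center on a line is the midpoint of the two extreme points: leftmost at 0, rightmost at 61.
Optimal location = (0 + 61)/2 = 30.5; maximum distance = (61 − 0)/2 = 30.5.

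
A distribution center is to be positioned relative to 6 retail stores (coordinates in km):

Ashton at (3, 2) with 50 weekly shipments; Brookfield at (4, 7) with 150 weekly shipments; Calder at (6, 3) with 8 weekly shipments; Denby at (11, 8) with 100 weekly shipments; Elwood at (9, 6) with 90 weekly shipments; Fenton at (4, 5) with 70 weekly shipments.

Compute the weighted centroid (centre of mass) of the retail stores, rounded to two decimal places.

The minimiser of Σwᵢ‖p−pᵢ‖² is the weighted centroid p* = (Σwᵢpᵢ)/(Σwᵢ).
Σwᵢ = 468.
Σwᵢxᵢ = 50·3 + 150·4 + 8·6 + 100·11 + 90·9 + 70·4 = 2988.
Σwᵢyᵢ = 50·2 + 150·7 + 8·3 + 100·8 + 90·6 + 70·5 = 2864.
x* = 2988/468 = 6.38, y* = 2864/468 = 6.12.

(6.38, 6.12)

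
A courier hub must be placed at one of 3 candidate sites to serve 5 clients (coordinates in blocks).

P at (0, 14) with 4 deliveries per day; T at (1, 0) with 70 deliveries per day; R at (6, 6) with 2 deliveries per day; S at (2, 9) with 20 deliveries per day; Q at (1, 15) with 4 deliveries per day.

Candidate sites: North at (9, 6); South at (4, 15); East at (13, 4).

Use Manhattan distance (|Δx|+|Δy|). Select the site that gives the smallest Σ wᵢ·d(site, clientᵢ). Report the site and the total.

Total weighted distance at each candidate:
  North (9, 6): total = 1322
  South (4, 15): total = 1474
  East (13, 4): total = 1642
Minimum is at North with total 1322 blocks.

North, total 1322 blocks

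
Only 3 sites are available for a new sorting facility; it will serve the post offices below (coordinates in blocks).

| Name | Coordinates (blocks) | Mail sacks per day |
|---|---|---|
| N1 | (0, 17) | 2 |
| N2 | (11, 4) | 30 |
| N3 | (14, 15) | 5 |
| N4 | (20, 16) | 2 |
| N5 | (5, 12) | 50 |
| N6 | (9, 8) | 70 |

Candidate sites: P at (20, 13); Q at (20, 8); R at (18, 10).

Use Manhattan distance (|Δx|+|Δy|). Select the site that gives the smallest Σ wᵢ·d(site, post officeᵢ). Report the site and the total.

R, total 2021 blocks

Total weighted distance at each candidate:
  P (20, 13): total = 2554
  Q (20, 8): total = 2249
  R (18, 10): total = 2021
Minimum is at R with total 2021 blocks.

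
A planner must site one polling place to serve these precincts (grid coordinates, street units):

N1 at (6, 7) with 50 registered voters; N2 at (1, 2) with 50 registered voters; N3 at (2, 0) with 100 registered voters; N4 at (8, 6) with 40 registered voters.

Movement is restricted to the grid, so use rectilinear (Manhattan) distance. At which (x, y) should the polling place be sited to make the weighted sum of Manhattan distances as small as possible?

Manhattan distance separates: Σwᵢ(|x−xᵢ|+|y−yᵢ|) = Σwᵢ|x−xᵢ| + Σwᵢ|y−yᵢ|, so x and y are optimised independently as 1-D weighted medians.
Total weight W = 240; half = 120.
x-coordinate, sorted with cumulative weight:
  x=1 (N2, w=50) cum 50
  x=2 (N3, w=100) cum 150  ← median
  x=6 (N1, w=50) cum 200
  x=8 (N4, w=40) cum 240
⇒ x* = 2
y-coordinate, sorted with cumulative weight:
  y=0 (N3, w=100) cum 100
  y=2 (N2, w=50) cum 150  ← median
  y=6 (N4, w=40) cum 190
  y=7 (N1, w=50) cum 240
⇒ y* = 2

(2, 2)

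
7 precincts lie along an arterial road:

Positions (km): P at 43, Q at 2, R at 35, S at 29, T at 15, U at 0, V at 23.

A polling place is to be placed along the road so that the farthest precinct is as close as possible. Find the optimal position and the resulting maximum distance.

location 21.5, max distance 21.5

The 1-center on a line is the midpoint of the two extreme points: leftmost at 0, rightmost at 43.
Optimal location = (0 + 43)/2 = 21.5; maximum distance = (43 − 0)/2 = 21.5.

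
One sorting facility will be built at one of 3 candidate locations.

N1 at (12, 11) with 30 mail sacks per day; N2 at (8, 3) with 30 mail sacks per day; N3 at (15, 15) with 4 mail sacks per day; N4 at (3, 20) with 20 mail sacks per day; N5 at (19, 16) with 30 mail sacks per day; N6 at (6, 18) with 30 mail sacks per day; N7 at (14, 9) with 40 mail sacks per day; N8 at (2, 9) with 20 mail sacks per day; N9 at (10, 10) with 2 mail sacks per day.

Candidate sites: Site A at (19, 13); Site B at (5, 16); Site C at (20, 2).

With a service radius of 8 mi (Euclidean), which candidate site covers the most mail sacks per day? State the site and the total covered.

Coverage radius r = 8 mi; a point is covered iff (Δx)²+(Δy)² ≤ 8² = 64.
  Site A (19, 13): covers {N1, N3, N5, N7} → 104
  Site B (5, 16): covers {N4, N6, N8, N9} → 72
  Site C (20, 2): covers {none} → 0
Maximum coverage at Site A: 104 mail sacks per day.

Site A, covering 104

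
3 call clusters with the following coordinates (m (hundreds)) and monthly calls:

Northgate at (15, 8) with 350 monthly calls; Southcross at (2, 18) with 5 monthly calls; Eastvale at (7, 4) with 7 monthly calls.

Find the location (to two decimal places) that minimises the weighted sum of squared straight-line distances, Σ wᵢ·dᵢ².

(14.67, 8.06)

The minimiser of Σwᵢ‖p−pᵢ‖² is the weighted centroid p* = (Σwᵢpᵢ)/(Σwᵢ).
Σwᵢ = 362.
Σwᵢxᵢ = 350·15 + 5·2 + 7·7 = 5309.
Σwᵢyᵢ = 350·8 + 5·18 + 7·4 = 2918.
x* = 5309/362 = 14.67, y* = 2918/362 = 8.06.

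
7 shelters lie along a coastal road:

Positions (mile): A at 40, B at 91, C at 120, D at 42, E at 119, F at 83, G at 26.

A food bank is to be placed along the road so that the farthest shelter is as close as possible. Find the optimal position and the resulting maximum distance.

The 1-center on a line is the midpoint of the two extreme points: leftmost at 26, rightmost at 120.
Optimal location = (26 + 120)/2 = 73; maximum distance = (120 − 26)/2 = 47.

location 73, max distance 47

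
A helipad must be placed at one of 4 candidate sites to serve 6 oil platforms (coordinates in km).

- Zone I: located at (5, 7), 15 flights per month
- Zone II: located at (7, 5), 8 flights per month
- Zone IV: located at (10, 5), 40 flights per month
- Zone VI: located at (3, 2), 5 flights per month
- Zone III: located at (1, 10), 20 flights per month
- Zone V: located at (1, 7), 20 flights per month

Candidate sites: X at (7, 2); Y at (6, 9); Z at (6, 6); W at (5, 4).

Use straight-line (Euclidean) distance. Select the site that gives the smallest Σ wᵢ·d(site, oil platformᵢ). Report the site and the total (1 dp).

Total weighted distance at each candidate:
  X (7, 2): total = 650.7
  Y (6, 9): total = 540.6
  Z (6, 6): total = 452.5
  W (5, 4): total = 525.2
Minimum is at Z with total 452.5 km.

Z, total 452.5 km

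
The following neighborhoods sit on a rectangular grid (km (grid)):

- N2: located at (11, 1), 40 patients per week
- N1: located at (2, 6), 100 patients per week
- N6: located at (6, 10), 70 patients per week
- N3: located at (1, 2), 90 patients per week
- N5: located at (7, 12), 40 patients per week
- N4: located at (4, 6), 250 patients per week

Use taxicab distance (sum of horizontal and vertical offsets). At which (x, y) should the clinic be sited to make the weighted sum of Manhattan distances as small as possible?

(4, 6)

Manhattan distance separates: Σwᵢ(|x−xᵢ|+|y−yᵢ|) = Σwᵢ|x−xᵢ| + Σwᵢ|y−yᵢ|, so x and y are optimised independently as 1-D weighted medians.
Total weight W = 590; half = 295.
x-coordinate, sorted with cumulative weight:
  x=1 (N3, w=90) cum 90
  x=2 (N1, w=100) cum 190
  x=4 (N4, w=250) cum 440  ← median
  x=6 (N6, w=70) cum 510
  x=7 (N5, w=40) cum 550
  x=11 (N2, w=40) cum 590
⇒ x* = 4
y-coordinate, sorted with cumulative weight:
  y=1 (N2, w=40) cum 40
  y=2 (N3, w=90) cum 130
  y=6 (N1, w=100) cum 230
  y=6 (N4, w=250) cum 480  ← median
  y=10 (N6, w=70) cum 550
  y=12 (N5, w=40) cum 590
⇒ y* = 6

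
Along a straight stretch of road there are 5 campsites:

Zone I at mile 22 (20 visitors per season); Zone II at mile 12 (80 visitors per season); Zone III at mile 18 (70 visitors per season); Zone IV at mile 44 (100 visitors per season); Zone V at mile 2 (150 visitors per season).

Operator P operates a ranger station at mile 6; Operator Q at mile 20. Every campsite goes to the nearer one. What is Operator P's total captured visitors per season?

The indifferent point is the midpoint (6+20)/2 = 13; campsites left of it (closer to Operator P at 6) go to Operator P, those right go to Operator Q.
  Zone V at 2 (w=150) → Operator P
  Zone II at 12 (w=80) → Operator P
  Zone III at 18 (w=70) → Operator Q
  Zone I at 22 (w=20) → Operator Q
  Zone IV at 44 (w=100) → Operator Q
Operator P captures 230; Operator Q captures 190.

230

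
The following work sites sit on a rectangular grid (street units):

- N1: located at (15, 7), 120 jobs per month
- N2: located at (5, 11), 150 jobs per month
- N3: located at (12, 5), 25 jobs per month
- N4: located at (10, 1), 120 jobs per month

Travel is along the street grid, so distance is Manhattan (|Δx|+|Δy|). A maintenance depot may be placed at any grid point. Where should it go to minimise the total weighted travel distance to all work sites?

Manhattan distance separates: Σwᵢ(|x−xᵢ|+|y−yᵢ|) = Σwᵢ|x−xᵢ| + Σwᵢ|y−yᵢ|, so x and y are optimised independently as 1-D weighted medians.
Total weight W = 415; half = 207.5.
x-coordinate, sorted with cumulative weight:
  x=5 (N2, w=150) cum 150
  x=10 (N4, w=120) cum 270  ← median
  x=12 (N3, w=25) cum 295
  x=15 (N1, w=120) cum 415
⇒ x* = 10
y-coordinate, sorted with cumulative weight:
  y=1 (N4, w=120) cum 120
  y=5 (N3, w=25) cum 145
  y=7 (N1, w=120) cum 265  ← median
  y=11 (N2, w=150) cum 415
⇒ y* = 7

(10, 7)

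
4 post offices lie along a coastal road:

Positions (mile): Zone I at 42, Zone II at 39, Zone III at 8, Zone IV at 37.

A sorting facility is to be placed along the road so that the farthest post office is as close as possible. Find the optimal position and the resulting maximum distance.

location 25, max distance 17

The 1-center on a line is the midpoint of the two extreme points: leftmost at 8, rightmost at 42.
Optimal location = (8 + 42)/2 = 25; maximum distance = (42 − 8)/2 = 17.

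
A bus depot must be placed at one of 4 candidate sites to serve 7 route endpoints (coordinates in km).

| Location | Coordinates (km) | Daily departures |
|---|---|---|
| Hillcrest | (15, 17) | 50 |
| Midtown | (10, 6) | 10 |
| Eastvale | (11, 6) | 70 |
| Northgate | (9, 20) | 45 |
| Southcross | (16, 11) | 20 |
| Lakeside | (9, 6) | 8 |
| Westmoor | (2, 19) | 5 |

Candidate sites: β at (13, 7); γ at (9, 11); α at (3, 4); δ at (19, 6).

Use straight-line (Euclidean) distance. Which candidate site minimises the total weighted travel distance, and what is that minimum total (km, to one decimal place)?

γ, total 1490.4 km

Total weighted distance at each candidate:
  β (13, 7): total = 1524.5
  γ (9, 11): total = 1490.4
  α (3, 4): total = 2724.6
  δ (19, 6): total = 2313.1
Minimum is at γ with total 1490.4 km.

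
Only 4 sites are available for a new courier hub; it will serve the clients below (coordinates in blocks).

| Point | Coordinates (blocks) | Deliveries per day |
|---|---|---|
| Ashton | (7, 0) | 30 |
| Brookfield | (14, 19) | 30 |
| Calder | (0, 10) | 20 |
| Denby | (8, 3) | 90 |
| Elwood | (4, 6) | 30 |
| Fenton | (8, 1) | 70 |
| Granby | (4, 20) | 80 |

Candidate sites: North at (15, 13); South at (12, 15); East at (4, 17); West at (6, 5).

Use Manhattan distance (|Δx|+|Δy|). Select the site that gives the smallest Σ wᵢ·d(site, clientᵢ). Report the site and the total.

West, total 3290 blocks

Total weighted distance at each candidate:
  North (15, 13): total = 6040
  South (12, 15): total = 5370
  East (4, 17): total = 4770
  West (6, 5): total = 3290
Minimum is at West with total 3290 blocks.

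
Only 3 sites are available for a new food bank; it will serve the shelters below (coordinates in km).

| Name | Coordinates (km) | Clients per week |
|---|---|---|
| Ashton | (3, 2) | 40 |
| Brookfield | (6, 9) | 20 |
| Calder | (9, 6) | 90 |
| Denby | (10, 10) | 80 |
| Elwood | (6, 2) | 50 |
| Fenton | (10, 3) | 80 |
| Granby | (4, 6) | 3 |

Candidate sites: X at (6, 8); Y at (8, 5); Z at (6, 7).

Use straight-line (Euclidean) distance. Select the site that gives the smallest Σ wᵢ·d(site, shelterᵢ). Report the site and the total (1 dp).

Total weighted distance at each candidate:
  X (6, 8): total = 1791.3
  Y (8, 5): total = 1299.7
  Z (6, 7): total = 1667.1
Minimum is at Y with total 1299.7 km.

Y, total 1299.7 km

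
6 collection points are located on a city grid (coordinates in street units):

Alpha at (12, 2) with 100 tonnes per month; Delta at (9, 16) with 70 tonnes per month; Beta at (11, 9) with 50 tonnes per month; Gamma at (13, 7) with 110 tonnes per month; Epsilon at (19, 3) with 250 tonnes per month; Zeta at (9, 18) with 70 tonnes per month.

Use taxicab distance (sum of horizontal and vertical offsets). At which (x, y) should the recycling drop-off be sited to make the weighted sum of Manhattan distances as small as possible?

(13, 3)

Manhattan distance separates: Σwᵢ(|x−xᵢ|+|y−yᵢ|) = Σwᵢ|x−xᵢ| + Σwᵢ|y−yᵢ|, so x and y are optimised independently as 1-D weighted medians.
Total weight W = 650; half = 325.
x-coordinate, sorted with cumulative weight:
  x=9 (Delta, w=70) cum 70
  x=9 (Zeta, w=70) cum 140
  x=11 (Beta, w=50) cum 190
  x=12 (Alpha, w=100) cum 290
  x=13 (Gamma, w=110) cum 400  ← median
  x=19 (Epsilon, w=250) cum 650
⇒ x* = 13
y-coordinate, sorted with cumulative weight:
  y=2 (Alpha, w=100) cum 100
  y=3 (Epsilon, w=250) cum 350  ← median
  y=7 (Gamma, w=110) cum 460
  y=9 (Beta, w=50) cum 510
  y=16 (Delta, w=70) cum 580
  y=18 (Zeta, w=70) cum 650
⇒ y* = 3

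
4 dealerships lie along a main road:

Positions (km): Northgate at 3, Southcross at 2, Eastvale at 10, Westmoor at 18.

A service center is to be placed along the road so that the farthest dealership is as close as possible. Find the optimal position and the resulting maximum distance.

The 1-center on a line is the midpoint of the two extreme points: leftmost at 2, rightmost at 18.
Optimal location = (2 + 18)/2 = 10; maximum distance = (18 − 2)/2 = 8.

location 10, max distance 8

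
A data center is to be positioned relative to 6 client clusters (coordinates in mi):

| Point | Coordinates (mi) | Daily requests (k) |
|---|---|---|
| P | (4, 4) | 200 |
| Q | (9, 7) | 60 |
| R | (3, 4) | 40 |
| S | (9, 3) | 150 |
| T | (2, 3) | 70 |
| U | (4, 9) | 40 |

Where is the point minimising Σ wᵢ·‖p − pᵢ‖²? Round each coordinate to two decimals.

The minimiser of Σwᵢ‖p−pᵢ‖² is the weighted centroid p* = (Σwᵢpᵢ)/(Σwᵢ).
Σwᵢ = 560.
Σwᵢxᵢ = 200·4 + 60·9 + 40·3 + 150·9 + 70·2 + 40·4 = 3110.
Σwᵢyᵢ = 200·4 + 60·7 + 40·4 + 150·3 + 70·3 + 40·9 = 2400.
x* = 3110/560 = 5.55, y* = 2400/560 = 4.29.

(5.55, 4.29)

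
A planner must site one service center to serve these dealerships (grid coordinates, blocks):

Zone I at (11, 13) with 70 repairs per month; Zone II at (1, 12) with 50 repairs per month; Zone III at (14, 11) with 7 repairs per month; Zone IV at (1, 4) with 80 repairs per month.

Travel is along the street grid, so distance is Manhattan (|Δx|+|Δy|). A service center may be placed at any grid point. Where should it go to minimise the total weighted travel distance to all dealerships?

Manhattan distance separates: Σwᵢ(|x−xᵢ|+|y−yᵢ|) = Σwᵢ|x−xᵢ| + Σwᵢ|y−yᵢ|, so x and y are optimised independently as 1-D weighted medians.
Total weight W = 207; half = 103.5.
x-coordinate, sorted with cumulative weight:
  x=1 (Zone II, w=50) cum 50
  x=1 (Zone IV, w=80) cum 130  ← median
  x=11 (Zone I, w=70) cum 200
  x=14 (Zone III, w=7) cum 207
⇒ x* = 1
y-coordinate, sorted with cumulative weight:
  y=4 (Zone IV, w=80) cum 80
  y=11 (Zone III, w=7) cum 87
  y=12 (Zone II, w=50) cum 137  ← median
  y=13 (Zone I, w=70) cum 207
⇒ y* = 12

(1, 12)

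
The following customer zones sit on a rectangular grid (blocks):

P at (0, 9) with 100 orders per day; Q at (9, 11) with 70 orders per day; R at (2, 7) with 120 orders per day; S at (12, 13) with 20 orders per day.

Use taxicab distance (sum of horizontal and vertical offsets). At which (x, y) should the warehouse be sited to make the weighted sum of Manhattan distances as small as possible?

Manhattan distance separates: Σwᵢ(|x−xᵢ|+|y−yᵢ|) = Σwᵢ|x−xᵢ| + Σwᵢ|y−yᵢ|, so x and y are optimised independently as 1-D weighted medians.
Total weight W = 310; half = 155.
x-coordinate, sorted with cumulative weight:
  x=0 (P, w=100) cum 100
  x=2 (R, w=120) cum 220  ← median
  x=9 (Q, w=70) cum 290
  x=12 (S, w=20) cum 310
⇒ x* = 2
y-coordinate, sorted with cumulative weight:
  y=7 (R, w=120) cum 120
  y=9 (P, w=100) cum 220  ← median
  y=11 (Q, w=70) cum 290
  y=13 (S, w=20) cum 310
⇒ y* = 9

(2, 9)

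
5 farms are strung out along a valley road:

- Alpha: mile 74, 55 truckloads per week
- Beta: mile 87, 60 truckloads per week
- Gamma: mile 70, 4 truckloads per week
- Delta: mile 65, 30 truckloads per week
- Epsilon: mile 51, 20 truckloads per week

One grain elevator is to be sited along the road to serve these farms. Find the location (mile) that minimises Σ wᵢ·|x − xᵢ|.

x = 74

For a sum of weighted absolute distances on a line, the optimum is the weighted median (not the mean). Total weight W = 169; half-weight = 84.5.
Sort by position and accumulate weight:
  mile 51 (Epsilon, w=20) → cum 20
  mile 65 (Delta, w=30) → cum 50
  mile 70 (Gamma, w=4) → cum 54
  mile 74 (Alpha, w=55) → cum 109  ≥ 84.5 → median here
  mile 87 (Beta, w=60) → cum 169
Optimal location: mile 74.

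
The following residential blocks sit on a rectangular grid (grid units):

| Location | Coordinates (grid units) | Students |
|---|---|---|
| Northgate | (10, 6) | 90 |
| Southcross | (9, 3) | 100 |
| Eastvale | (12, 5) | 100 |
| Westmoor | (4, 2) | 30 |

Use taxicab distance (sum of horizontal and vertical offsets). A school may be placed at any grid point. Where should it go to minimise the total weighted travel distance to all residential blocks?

Manhattan distance separates: Σwᵢ(|x−xᵢ|+|y−yᵢ|) = Σwᵢ|x−xᵢ| + Σwᵢ|y−yᵢ|, so x and y are optimised independently as 1-D weighted medians.
Total weight W = 320; half = 160.
x-coordinate, sorted with cumulative weight:
  x=4 (Westmoor, w=30) cum 30
  x=9 (Southcross, w=100) cum 130
  x=10 (Northgate, w=90) cum 220  ← median
  x=12 (Eastvale, w=100) cum 320
⇒ x* = 10
y-coordinate, sorted with cumulative weight:
  y=2 (Westmoor, w=30) cum 30
  y=3 (Southcross, w=100) cum 130
  y=5 (Eastvale, w=100) cum 230  ← median
  y=6 (Northgate, w=90) cum 320
⇒ y* = 5

(10, 5)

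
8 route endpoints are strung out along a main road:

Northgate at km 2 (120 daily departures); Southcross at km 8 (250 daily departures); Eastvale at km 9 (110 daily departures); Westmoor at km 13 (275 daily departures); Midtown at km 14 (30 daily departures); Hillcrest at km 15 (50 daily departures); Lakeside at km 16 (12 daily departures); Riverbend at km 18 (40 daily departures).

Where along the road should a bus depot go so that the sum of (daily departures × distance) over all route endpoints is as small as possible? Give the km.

x = 9

For a sum of weighted absolute distances on a line, the optimum is the weighted median (not the mean). Total weight W = 887; half-weight = 443.5.
Sort by position and accumulate weight:
  km 2 (Northgate, w=120) → cum 120
  km 8 (Southcross, w=250) → cum 370
  km 9 (Eastvale, w=110) → cum 480  ≥ 443.5 → median here
  km 13 (Westmoor, w=275) → cum 755
  km 14 (Midtown, w=30) → cum 785
  km 15 (Hillcrest, w=50) → cum 835
  km 16 (Lakeside, w=12) → cum 847
  km 18 (Riverbend, w=40) → cum 887
Optimal location: km 9.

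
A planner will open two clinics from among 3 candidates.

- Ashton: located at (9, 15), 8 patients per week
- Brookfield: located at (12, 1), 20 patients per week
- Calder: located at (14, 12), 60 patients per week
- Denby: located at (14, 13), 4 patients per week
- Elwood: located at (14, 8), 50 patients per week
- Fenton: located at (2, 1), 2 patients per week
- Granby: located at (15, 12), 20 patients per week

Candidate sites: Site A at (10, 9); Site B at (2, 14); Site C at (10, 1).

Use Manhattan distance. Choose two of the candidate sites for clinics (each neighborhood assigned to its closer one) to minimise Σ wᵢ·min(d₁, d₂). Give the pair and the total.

Evaluate every pair (each demand assigned to the nearer of the two):
  {Site A, Site C}: total = 974
  {Site A, Site B}: total = 1144
  {Site B, Site C}: total = 1862
Best pair: {Site A, Site C} with total 974.

{Site A, Site C}, total 974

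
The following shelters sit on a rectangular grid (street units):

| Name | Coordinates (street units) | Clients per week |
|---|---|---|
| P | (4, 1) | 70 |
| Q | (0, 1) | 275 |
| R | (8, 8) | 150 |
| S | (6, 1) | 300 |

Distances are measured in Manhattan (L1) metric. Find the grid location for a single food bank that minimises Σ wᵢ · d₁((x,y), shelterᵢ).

Manhattan distance separates: Σwᵢ(|x−xᵢ|+|y−yᵢ|) = Σwᵢ|x−xᵢ| + Σwᵢ|y−yᵢ|, so x and y are optimised independently as 1-D weighted medians.
Total weight W = 795; half = 397.5.
x-coordinate, sorted with cumulative weight:
  x=0 (Q, w=275) cum 275
  x=4 (P, w=70) cum 345
  x=6 (S, w=300) cum 645  ← median
  x=8 (R, w=150) cum 795
⇒ x* = 6
y-coordinate, sorted with cumulative weight:
  y=1 (P, w=70) cum 70
  y=1 (Q, w=275) cum 345
  y=1 (S, w=300) cum 645  ← median
  y=8 (R, w=150) cum 795
⇒ y* = 1

(6, 1)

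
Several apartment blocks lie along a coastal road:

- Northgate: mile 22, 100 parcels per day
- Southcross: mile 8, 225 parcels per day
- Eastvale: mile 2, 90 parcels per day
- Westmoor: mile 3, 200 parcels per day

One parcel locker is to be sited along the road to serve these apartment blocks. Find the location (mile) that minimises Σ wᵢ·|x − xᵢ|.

x = 8

For a sum of weighted absolute distances on a line, the optimum is the weighted median (not the mean). Total weight W = 615; half-weight = 307.5.
Sort by position and accumulate weight:
  mile 2 (Eastvale, w=90) → cum 90
  mile 3 (Westmoor, w=200) → cum 290
  mile 8 (Southcross, w=225) → cum 515  ≥ 307.5 → median here
  mile 22 (Northgate, w=100) → cum 615
Optimal location: mile 8.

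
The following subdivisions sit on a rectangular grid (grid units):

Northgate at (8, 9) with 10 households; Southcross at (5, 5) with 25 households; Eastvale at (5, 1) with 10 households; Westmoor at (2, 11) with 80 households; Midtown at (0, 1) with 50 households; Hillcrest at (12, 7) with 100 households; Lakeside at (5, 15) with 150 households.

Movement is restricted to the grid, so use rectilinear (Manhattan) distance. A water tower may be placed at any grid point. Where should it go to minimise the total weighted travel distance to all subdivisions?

Manhattan distance separates: Σwᵢ(|x−xᵢ|+|y−yᵢ|) = Σwᵢ|x−xᵢ| + Σwᵢ|y−yᵢ|, so x and y are optimised independently as 1-D weighted medians.
Total weight W = 425; half = 212.5.
x-coordinate, sorted with cumulative weight:
  x=0 (Midtown, w=50) cum 50
  x=2 (Westmoor, w=80) cum 130
  x=5 (Southcross, w=25) cum 155
  x=5 (Eastvale, w=10) cum 165
  x=5 (Lakeside, w=150) cum 315  ← median
  x=8 (Northgate, w=10) cum 325
  x=12 (Hillcrest, w=100) cum 425
⇒ x* = 5
y-coordinate, sorted with cumulative weight:
  y=1 (Eastvale, w=10) cum 10
  y=1 (Midtown, w=50) cum 60
  y=5 (Southcross, w=25) cum 85
  y=7 (Hillcrest, w=100) cum 185
  y=9 (Northgate, w=10) cum 195
  y=11 (Westmoor, w=80) cum 275  ← median
  y=15 (Lakeside, w=150) cum 425
⇒ y* = 11

(5, 11)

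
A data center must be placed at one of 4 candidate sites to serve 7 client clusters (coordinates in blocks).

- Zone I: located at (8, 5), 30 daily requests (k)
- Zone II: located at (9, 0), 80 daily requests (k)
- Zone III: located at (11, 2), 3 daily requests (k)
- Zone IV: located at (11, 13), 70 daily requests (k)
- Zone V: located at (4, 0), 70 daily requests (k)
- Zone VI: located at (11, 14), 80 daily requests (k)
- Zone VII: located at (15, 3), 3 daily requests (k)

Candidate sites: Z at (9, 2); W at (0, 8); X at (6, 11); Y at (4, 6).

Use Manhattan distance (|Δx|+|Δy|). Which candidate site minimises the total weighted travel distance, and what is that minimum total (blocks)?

Z, total 2827 blocks

Total weighted distance at each candidate:
  Z (9, 2): total = 2827
  W (0, 8): total = 5121
  X (6, 11): total = 3493
  Y (4, 6): total = 3705
Minimum is at Z with total 2827 blocks.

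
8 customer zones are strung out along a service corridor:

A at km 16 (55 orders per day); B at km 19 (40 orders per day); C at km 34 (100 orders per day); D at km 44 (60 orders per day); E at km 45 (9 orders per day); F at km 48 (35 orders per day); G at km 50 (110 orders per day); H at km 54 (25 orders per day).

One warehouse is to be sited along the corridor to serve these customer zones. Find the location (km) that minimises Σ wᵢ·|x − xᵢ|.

x = 44

For a sum of weighted absolute distances on a line, the optimum is the weighted median (not the mean). Total weight W = 434; half-weight = 217.
Sort by position and accumulate weight:
  km 16 (A, w=55) → cum 55
  km 19 (B, w=40) → cum 95
  km 34 (C, w=100) → cum 195
  km 44 (D, w=60) → cum 255  ≥ 217 → median here
  km 45 (E, w=9) → cum 264
  km 48 (F, w=35) → cum 299
  km 50 (G, w=110) → cum 409
  km 54 (H, w=25) → cum 434
Optimal location: km 44.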